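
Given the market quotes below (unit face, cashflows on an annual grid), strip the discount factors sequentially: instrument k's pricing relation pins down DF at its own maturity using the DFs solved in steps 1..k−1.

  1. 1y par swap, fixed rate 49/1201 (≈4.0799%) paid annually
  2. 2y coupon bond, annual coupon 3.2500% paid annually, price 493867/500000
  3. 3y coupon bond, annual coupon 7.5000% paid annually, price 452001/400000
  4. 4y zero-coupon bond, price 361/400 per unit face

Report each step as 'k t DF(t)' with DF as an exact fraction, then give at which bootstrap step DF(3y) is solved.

step 1 [1y] swap r/1=49/1201: DF=(1 − 49/1201·(0))/(1+49/1201) = 1201/1250 ≈ 0.960800
step 2 [2y] bond c/1=13/400: DF=(493867/500000 − 13/400·(0.960800))/(1+13/400) = 579/625 ≈ 0.926400
step 3 [3y] bond c/1=3/40: DF=(452001/400000 − 3/40·(0.960800+0.926400))/(1+3/40) = 1839/2000 ≈ 0.919500
step 4 [4y] zero: DF = P = 361/400 ≈ 0.902500

1 1 1201/1250
2 2 579/625
3 3 1839/2000
4 4 361/400
DF(3y) is solved at step 3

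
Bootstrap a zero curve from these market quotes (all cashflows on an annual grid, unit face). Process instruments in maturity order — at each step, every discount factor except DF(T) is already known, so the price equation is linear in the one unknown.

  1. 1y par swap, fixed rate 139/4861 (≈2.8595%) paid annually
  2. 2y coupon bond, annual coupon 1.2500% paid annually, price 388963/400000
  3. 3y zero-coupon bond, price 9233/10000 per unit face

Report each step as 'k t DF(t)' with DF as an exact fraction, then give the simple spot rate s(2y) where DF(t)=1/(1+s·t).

step 1 [1y] swap r/1=139/4861: DF=(1 − 139/4861·(0))/(1+139/4861) = 4861/5000 ≈ 0.972200
step 2 [2y] bond c/1=1/80: DF=(388963/400000 − 1/80·(0.972200))/(1+1/80) = 2371/2500 ≈ 0.948400
step 3 [3y] zero: DF = P = 9233/10000 ≈ 0.923300

1 1 4861/5000
2 2 2371/2500
3 3 9233/10000
s(2y) = (1/(2371/2500) − 1)/(2) = 129/4742 ≈ 2.7204%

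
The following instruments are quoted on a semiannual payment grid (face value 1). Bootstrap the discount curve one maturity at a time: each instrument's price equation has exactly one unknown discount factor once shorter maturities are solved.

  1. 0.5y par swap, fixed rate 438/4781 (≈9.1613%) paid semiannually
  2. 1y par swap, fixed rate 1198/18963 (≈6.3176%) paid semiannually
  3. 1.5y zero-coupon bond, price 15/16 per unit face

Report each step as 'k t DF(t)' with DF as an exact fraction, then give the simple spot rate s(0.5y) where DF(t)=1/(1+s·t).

step 1 [0.5y] swap r/2=219/4781: DF=(1 − 219/4781·(0))/(1+219/4781) = 4781/5000 ≈ 0.956200
step 2 [1y] swap r/2=599/18963: DF=(1 − 599/18963·(0.956200))/(1+599/18963) = 9401/10000 ≈ 0.940100
step 3 [1.5y] zero: DF = P = 15/16 ≈ 0.937500

1 1/2 4781/5000
2 1 9401/10000
3 3/2 15/16
s(0.5y) = (1/(4781/5000) − 1)/(1/2) = 438/4781 ≈ 9.1613%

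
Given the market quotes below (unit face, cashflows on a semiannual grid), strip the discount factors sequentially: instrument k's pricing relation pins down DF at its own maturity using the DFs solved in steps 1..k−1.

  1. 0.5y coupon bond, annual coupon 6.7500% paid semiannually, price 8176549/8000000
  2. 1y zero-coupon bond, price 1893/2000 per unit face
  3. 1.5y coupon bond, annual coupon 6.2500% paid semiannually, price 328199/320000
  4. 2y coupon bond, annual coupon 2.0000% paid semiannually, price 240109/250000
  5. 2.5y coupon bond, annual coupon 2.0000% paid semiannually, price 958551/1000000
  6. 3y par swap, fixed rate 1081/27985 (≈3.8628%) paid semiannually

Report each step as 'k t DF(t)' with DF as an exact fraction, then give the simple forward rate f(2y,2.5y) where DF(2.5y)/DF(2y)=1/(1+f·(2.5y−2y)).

1 1/2 9887/10000
2 1 1893/2000
3 3/2 9359/10000
4 2 369/400
5 5/2 1823/2000
6 3 8919/10000
f(2y,2.5y) = ((369/400)/(1823/2000) − 1)/(1/2) = 44/1823 ≈ 2.4136%

step 1 [0.5y] bond c/2=27/800: DF=(8176549/8000000 − 27/800·(0))/(1+27/800) = 9887/10000 ≈ 0.988700
step 2 [1y] zero: DF = P = 1893/2000 ≈ 0.946500
step 3 [1.5y] bond c/2=1/32: DF=(328199/320000 − 1/32·(0.988700+0.946500))/(1+1/32) = 9359/10000 ≈ 0.935900
step 4 [2y] bond c/2=1/100: DF=(240109/250000 − 1/100·(0.988700+0.946500+0.935900))/(1+1/100) = 369/400 ≈ 0.922500
step 5 [2.5y] bond c/2=1/100: DF=(958551/1000000 − 1/100·(0.988700+0.946500+0.935900+0.922500))/(1+1/100) = 1823/2000 ≈ 0.911500
step 6 [3y] swap r/2=1081/55970: DF=(1 − 1081/55970·(0.988700+0.946500+0.935900+0.922500+0.911500))/(1+1081/55970) = 8919/10000 ≈ 0.891900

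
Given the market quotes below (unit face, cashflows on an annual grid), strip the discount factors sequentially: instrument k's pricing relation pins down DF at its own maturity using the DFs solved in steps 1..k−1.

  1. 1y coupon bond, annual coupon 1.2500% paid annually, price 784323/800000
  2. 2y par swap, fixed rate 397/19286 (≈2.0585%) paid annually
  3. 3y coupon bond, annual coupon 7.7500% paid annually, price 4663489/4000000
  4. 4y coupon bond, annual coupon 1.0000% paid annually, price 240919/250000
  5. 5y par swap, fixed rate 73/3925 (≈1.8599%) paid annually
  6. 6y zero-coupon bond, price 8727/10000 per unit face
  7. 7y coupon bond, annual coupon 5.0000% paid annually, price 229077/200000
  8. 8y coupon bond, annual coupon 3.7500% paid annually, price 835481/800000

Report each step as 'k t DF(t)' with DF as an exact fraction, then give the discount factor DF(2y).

1 1 9683/10000
2 2 9603/10000
3 3 9433/10000
4 4 9257/10000
5 5 2281/2500
6 6 8727/10000
7 7 33/40
8 8 31/40
DF(2y) = 9603/10000 ≈ 0.960300

step 1 [1y] bond c/1=1/80: DF=(784323/800000 − 1/80·(0))/(1+1/80) = 9683/10000 ≈ 0.968300
step 2 [2y] swap r/1=397/19286: DF=(1 − 397/19286·(0.968300))/(1+397/19286) = 9603/10000 ≈ 0.960300
step 3 [3y] bond c/1=31/400: DF=(4663489/4000000 − 31/400·(0.968300+0.960300))/(1+31/400) = 9433/10000 ≈ 0.943300
step 4 [4y] bond c/1=1/100: DF=(240919/250000 − 1/100·(0.968300+0.960300+0.943300))/(1+1/100) = 9257/10000 ≈ 0.925700
step 5 [5y] swap r/1=73/3925: DF=(1 − 73/3925·(0.968300+0.960300+0.943300+0.925700))/(1+73/3925) = 2281/2500 ≈ 0.912400
step 6 [6y] zero: DF = P = 8727/10000 ≈ 0.872700
step 7 [7y] bond c/1=1/20: DF=(229077/200000 − 1/20·(0.968300+0.960300+0.943300+0.925700+0.912400+0.872700))/(1+1/20) = 33/40 ≈ 0.825000
step 8 [8y] bond c/1=3/80: DF=(835481/800000 − 3/80·(0.968300+0.960300+0.943300+0.925700+0.912400+0.872700+0.825000))/(1+3/80) = 31/40 ≈ 0.775000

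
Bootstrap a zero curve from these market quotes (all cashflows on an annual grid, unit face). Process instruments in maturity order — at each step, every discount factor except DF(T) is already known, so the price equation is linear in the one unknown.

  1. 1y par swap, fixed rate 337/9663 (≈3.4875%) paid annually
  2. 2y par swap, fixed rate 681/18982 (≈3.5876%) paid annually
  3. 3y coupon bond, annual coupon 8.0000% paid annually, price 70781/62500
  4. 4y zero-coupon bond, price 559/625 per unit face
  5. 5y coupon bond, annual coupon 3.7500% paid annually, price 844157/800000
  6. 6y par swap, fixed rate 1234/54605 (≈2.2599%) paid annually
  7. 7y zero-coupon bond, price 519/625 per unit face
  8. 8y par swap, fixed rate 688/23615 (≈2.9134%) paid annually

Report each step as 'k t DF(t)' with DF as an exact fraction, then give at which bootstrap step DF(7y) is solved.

step 1 [1y] swap r/1=337/9663: DF=(1 − 337/9663·(0))/(1+337/9663) = 9663/10000 ≈ 0.966300
step 2 [2y] swap r/1=681/18982: DF=(1 − 681/18982·(0.966300))/(1+681/18982) = 9319/10000 ≈ 0.931900
step 3 [3y] bond c/1=2/25: DF=(70781/62500 − 2/25·(0.966300+0.931900))/(1+2/25) = 227/250 ≈ 0.908000
step 4 [4y] zero: DF = P = 559/625 ≈ 0.894400
step 5 [5y] bond c/1=3/80: DF=(844157/800000 − 3/80·(0.966300+0.931900+0.908000+0.894400))/(1+3/80) = 8833/10000 ≈ 0.883300
step 6 [6y] swap r/1=1234/54605: DF=(1 − 1234/54605·(0.966300+0.931900+0.908000+0.894400+0.883300))/(1+1234/54605) = 4383/5000 ≈ 0.876600
step 7 [7y] zero: DF = P = 519/625 ≈ 0.830400
step 8 [8y] swap r/1=688/23615: DF=(1 − 688/23615·(0.966300+0.931900+0.908000+0.894400+0.883300+0.876600+0.830400))/(1+688/23615) = 496/625 ≈ 0.793600

1 1 9663/10000
2 2 9319/10000
3 3 227/250
4 4 559/625
5 5 8833/10000
6 6 4383/5000
7 7 519/625
8 8 496/625
DF(7y) is solved at step 7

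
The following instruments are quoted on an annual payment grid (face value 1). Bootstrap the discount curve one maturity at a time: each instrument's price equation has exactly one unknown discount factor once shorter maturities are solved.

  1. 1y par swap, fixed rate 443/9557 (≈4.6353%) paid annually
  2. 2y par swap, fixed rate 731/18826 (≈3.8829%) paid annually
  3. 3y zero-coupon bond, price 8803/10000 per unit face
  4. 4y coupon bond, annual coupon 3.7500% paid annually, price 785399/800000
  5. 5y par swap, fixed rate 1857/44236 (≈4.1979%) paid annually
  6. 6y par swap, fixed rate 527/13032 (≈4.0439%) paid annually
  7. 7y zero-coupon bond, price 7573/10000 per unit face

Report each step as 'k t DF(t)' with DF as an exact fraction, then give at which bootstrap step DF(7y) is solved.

step 1 [1y] swap r/1=443/9557: DF=(1 − 443/9557·(0))/(1+443/9557) = 9557/10000 ≈ 0.955700
step 2 [2y] swap r/1=731/18826: DF=(1 − 731/18826·(0.955700))/(1+731/18826) = 9269/10000 ≈ 0.926900
step 3 [3y] zero: DF = P = 8803/10000 ≈ 0.880300
step 4 [4y] bond c/1=3/80: DF=(785399/800000 − 3/80·(0.955700+0.926900+0.880300))/(1+3/80) = 529/625 ≈ 0.846400
step 5 [5y] swap r/1=1857/44236: DF=(1 − 1857/44236·(0.955700+0.926900+0.880300+0.846400))/(1+1857/44236) = 8143/10000 ≈ 0.814300
step 6 [6y] swap r/1=527/13032: DF=(1 − 527/13032·(0.955700+0.926900+0.880300+0.846400+0.814300))/(1+527/13032) = 1973/2500 ≈ 0.789200
step 7 [7y] zero: DF = P = 7573/10000 ≈ 0.757300

1 1 9557/10000
2 2 9269/10000
3 3 8803/10000
4 4 529/625
5 5 8143/10000
6 6 1973/2500
7 7 7573/10000
DF(7y) is solved at step 7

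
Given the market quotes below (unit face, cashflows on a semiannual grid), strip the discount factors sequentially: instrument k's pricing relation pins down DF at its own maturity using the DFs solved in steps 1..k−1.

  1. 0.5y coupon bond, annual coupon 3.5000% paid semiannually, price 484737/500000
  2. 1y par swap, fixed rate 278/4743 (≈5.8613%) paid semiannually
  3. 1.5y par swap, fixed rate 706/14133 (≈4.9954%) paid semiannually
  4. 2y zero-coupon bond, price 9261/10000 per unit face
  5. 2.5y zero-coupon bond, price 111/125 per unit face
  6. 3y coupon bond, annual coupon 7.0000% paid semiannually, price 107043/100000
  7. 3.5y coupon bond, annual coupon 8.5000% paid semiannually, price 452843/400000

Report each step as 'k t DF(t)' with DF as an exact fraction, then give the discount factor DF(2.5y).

step 1 [0.5y] bond c/2=7/400: DF=(484737/500000 − 7/400·(0))/(1+7/400) = 1191/1250 ≈ 0.952800
step 2 [1y] swap r/2=139/4743: DF=(1 − 139/4743·(0.952800))/(1+139/4743) = 2361/2500 ≈ 0.944400
step 3 [1.5y] swap r/2=353/14133: DF=(1 − 353/14133·(0.952800+0.944400))/(1+353/14133) = 4647/5000 ≈ 0.929400
step 4 [2y] zero: DF = P = 9261/10000 ≈ 0.926100
step 5 [2.5y] zero: DF = P = 111/125 ≈ 0.888000
step 6 [3y] bond c/2=7/200: DF=(107043/100000 − 7/200·(0.952800+0.944400+0.929400+0.926100+0.888000))/(1+7/200) = 8773/10000 ≈ 0.877300
step 7 [3.5y] bond c/2=17/400: DF=(452843/400000 − 17/400·(0.952800+0.944400+0.929400+0.926100+0.888000+0.877300))/(1+17/400) = 861/1000 ≈ 0.861000

1 1/2 1191/1250
2 1 2361/2500
3 3/2 4647/5000
4 2 9261/10000
5 5/2 111/125
6 3 8773/10000
7 7/2 861/1000
DF(2.5y) = 111/125 ≈ 0.888000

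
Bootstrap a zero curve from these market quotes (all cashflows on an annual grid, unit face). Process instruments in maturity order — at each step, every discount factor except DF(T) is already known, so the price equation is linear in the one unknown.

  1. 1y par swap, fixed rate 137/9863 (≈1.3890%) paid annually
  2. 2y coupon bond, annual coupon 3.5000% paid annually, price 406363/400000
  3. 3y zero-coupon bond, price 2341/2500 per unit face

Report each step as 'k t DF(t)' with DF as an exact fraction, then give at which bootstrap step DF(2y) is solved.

step 1 [1y] swap r/1=137/9863: DF=(1 − 137/9863·(0))/(1+137/9863) = 9863/10000 ≈ 0.986300
step 2 [2y] bond c/1=7/200: DF=(406363/400000 − 7/200·(0.986300))/(1+7/200) = 4741/5000 ≈ 0.948200
step 3 [3y] zero: DF = P = 2341/2500 ≈ 0.936400

1 1 9863/10000
2 2 4741/5000
3 3 2341/2500
DF(2y) is solved at step 2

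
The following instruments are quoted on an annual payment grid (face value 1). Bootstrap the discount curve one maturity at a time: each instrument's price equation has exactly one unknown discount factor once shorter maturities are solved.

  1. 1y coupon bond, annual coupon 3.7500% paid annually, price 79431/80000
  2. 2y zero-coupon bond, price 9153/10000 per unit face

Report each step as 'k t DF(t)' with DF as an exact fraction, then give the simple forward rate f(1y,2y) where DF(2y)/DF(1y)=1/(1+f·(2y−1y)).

step 1 [1y] bond c/1=3/80: DF=(79431/80000 − 3/80·(0))/(1+3/80) = 957/1000 ≈ 0.957000
step 2 [2y] zero: DF = P = 9153/10000 ≈ 0.915300

1 1 957/1000
2 2 9153/10000
f(1y,2y) = ((957/1000)/(9153/10000) − 1)/(1) = 139/3051 ≈ 4.5559%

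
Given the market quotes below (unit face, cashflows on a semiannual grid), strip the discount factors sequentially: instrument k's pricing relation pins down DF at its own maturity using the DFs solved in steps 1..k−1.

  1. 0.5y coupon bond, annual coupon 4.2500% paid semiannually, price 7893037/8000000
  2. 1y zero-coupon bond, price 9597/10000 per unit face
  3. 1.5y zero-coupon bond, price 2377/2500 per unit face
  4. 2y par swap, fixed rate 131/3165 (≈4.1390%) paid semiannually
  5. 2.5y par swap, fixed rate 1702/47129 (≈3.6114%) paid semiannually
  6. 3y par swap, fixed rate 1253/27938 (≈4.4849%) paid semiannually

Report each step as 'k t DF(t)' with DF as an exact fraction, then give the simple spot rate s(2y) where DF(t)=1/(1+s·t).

1 1/2 9661/10000
2 1 9597/10000
3 3/2 2377/2500
4 2 4607/5000
5 5/2 9149/10000
6 3 8747/10000
s(2y) = (1/(4607/5000) − 1)/(2) = 393/9214 ≈ 4.2652%

step 1 [0.5y] bond c/2=17/800: DF=(7893037/8000000 − 17/800·(0))/(1+17/800) = 9661/10000 ≈ 0.966100
step 2 [1y] zero: DF = P = 9597/10000 ≈ 0.959700
step 3 [1.5y] zero: DF = P = 2377/2500 ≈ 0.950800
step 4 [2y] swap r/2=131/6330: DF=(1 − 131/6330·(0.966100+0.959700+0.950800))/(1+131/6330) = 4607/5000 ≈ 0.921400
step 5 [2.5y] swap r/2=851/47129: DF=(1 − 851/47129·(0.966100+0.959700+0.950800+0.921400))/(1+851/47129) = 9149/10000 ≈ 0.914900
step 6 [3y] swap r/2=1253/55876: DF=(1 − 1253/55876·(0.966100+0.959700+0.950800+0.921400+0.914900))/(1+1253/55876) = 8747/10000 ≈ 0.874700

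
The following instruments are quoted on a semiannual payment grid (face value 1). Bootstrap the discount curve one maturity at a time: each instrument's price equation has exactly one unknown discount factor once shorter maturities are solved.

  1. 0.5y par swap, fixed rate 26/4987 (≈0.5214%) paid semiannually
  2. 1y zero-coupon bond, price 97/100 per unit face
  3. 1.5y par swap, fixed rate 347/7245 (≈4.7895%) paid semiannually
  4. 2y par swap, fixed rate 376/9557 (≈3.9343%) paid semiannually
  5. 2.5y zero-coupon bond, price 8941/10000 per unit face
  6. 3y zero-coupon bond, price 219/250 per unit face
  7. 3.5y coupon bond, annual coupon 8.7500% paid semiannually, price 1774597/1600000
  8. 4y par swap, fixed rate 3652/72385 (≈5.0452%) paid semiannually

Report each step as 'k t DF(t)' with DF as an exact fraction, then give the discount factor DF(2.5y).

step 1 [0.5y] swap r/2=13/4987: DF=(1 − 13/4987·(0))/(1+13/4987) = 4987/5000 ≈ 0.997400
step 2 [1y] zero: DF = P = 97/100 ≈ 0.970000
step 3 [1.5y] swap r/2=347/14490: DF=(1 − 347/14490·(0.997400+0.970000))/(1+347/14490) = 4653/5000 ≈ 0.930600
step 4 [2y] swap r/2=188/9557: DF=(1 − 188/9557·(0.997400+0.970000+0.930600))/(1+188/9557) = 578/625 ≈ 0.924800
step 5 [2.5y] zero: DF = P = 8941/10000 ≈ 0.894100
step 6 [3y] zero: DF = P = 219/250 ≈ 0.876000
step 7 [3.5y] bond c/2=7/160: DF=(1774597/1600000 − 7/160·(0.997400+0.970000+0.930600+0.924800+0.894100+0.876000))/(1+7/160) = 4141/5000 ≈ 0.828200
step 8 [4y] swap r/2=1826/72385: DF=(1 − 1826/72385·(0.997400+0.970000+0.930600+0.924800+0.894100+0.876000+0.828200))/(1+1826/72385) = 4087/5000 ≈ 0.817400

1 1/2 4987/5000
2 1 97/100
3 3/2 4653/5000
4 2 578/625
5 5/2 8941/10000
6 3 219/250
7 7/2 4141/5000
8 4 4087/5000
DF(2.5y) = 8941/10000 ≈ 0.894100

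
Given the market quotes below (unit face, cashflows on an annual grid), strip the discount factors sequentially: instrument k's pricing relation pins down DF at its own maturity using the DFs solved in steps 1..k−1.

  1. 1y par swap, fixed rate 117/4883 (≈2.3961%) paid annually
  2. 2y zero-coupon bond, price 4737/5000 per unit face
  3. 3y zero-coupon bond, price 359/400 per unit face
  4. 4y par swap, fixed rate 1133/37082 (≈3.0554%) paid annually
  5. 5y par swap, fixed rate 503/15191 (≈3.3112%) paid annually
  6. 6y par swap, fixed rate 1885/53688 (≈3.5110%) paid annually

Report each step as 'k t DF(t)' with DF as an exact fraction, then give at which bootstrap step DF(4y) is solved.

step 1 [1y] swap r/1=117/4883: DF=(1 − 117/4883·(0))/(1+117/4883) = 4883/5000 ≈ 0.976600
step 2 [2y] zero: DF = P = 4737/5000 ≈ 0.947400
step 3 [3y] zero: DF = P = 359/400 ≈ 0.897500
step 4 [4y] swap r/1=1133/37082: DF=(1 − 1133/37082·(0.976600+0.947400+0.897500))/(1+1133/37082) = 8867/10000 ≈ 0.886700
step 5 [5y] swap r/1=503/15191: DF=(1 − 503/15191·(0.976600+0.947400+0.897500+0.886700))/(1+503/15191) = 8491/10000 ≈ 0.849100
step 6 [6y] swap r/1=1885/53688: DF=(1 − 1885/53688·(0.976600+0.947400+0.897500+0.886700+0.849100))/(1+1885/53688) = 1623/2000 ≈ 0.811500

1 1 4883/5000
2 2 4737/5000
3 3 359/400
4 4 8867/10000
5 5 8491/10000
6 6 1623/2000
DF(4y) is solved at step 4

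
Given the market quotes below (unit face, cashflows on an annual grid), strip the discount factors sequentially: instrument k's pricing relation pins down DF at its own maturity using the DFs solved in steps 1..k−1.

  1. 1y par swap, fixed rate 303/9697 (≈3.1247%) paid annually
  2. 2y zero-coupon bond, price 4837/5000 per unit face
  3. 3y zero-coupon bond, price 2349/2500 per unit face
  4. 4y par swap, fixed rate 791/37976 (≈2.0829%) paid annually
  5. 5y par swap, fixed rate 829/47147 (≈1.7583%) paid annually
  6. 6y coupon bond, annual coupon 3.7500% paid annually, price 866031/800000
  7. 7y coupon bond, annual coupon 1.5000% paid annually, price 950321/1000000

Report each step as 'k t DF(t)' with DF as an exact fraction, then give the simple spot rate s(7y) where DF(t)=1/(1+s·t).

step 1 [1y] swap r/1=303/9697: DF=(1 − 303/9697·(0))/(1+303/9697) = 9697/10000 ≈ 0.969700
step 2 [2y] zero: DF = P = 4837/5000 ≈ 0.967400
step 3 [3y] zero: DF = P = 2349/2500 ≈ 0.939600
step 4 [4y] swap r/1=791/37976: DF=(1 − 791/37976·(0.969700+0.967400+0.939600))/(1+791/37976) = 9209/10000 ≈ 0.920900
step 5 [5y] swap r/1=829/47147: DF=(1 − 829/47147·(0.969700+0.967400+0.939600+0.920900))/(1+829/47147) = 9171/10000 ≈ 0.917100
step 6 [6y] bond c/1=3/80: DF=(866031/800000 − 3/80·(0.969700+0.967400+0.939600+0.920900+0.917100))/(1+3/80) = 873/1000 ≈ 0.873000
step 7 [7y] bond c/1=3/200: DF=(950321/1000000 − 3/200·(0.969700+0.967400+0.939600+0.920900+0.917100+0.873000))/(1+3/200) = 8537/10000 ≈ 0.853700

1 1 9697/10000
2 2 4837/5000
3 3 2349/2500
4 4 9209/10000
5 5 9171/10000
6 6 873/1000
7 7 8537/10000
s(7y) = (1/(8537/10000) − 1)/(7) = 209/8537 ≈ 2.4482%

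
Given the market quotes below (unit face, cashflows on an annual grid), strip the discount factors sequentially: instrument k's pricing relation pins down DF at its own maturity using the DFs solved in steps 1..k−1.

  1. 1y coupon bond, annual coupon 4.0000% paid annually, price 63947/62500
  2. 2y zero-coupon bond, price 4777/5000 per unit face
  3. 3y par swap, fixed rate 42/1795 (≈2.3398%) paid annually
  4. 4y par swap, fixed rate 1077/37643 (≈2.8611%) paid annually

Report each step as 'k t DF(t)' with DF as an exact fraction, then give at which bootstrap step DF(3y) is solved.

step 1 [1y] bond c/1=1/25: DF=(63947/62500 − 1/25·(0))/(1+1/25) = 4919/5000 ≈ 0.983800
step 2 [2y] zero: DF = P = 4777/5000 ≈ 0.955400
step 3 [3y] swap r/1=42/1795: DF=(1 − 42/1795·(0.983800+0.955400))/(1+42/1795) = 583/625 ≈ 0.932800
step 4 [4y] swap r/1=1077/37643: DF=(1 − 1077/37643·(0.983800+0.955400+0.932800))/(1+1077/37643) = 8923/10000 ≈ 0.892300

1 1 4919/5000
2 2 4777/5000
3 3 583/625
4 4 8923/10000
DF(3y) is solved at step 3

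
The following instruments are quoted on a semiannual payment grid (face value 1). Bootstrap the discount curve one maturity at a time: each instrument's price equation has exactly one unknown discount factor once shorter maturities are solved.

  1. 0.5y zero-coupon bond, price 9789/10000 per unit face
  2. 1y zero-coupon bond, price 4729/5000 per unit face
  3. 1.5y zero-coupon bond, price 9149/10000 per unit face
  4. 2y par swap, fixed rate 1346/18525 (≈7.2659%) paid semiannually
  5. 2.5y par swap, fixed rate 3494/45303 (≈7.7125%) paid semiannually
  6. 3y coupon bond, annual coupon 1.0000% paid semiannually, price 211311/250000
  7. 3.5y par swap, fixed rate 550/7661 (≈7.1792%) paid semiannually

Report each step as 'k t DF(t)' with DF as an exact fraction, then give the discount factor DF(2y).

1 1/2 9789/10000
2 1 4729/5000
3 3/2 9149/10000
4 2 4327/5000
5 5/2 8253/10000
6 3 1637/2000
7 7/2 39/50
DF(2y) = 4327/5000 ≈ 0.865400

step 1 [0.5y] zero: DF = P = 9789/10000 ≈ 0.978900
step 2 [1y] zero: DF = P = 4729/5000 ≈ 0.945800
step 3 [1.5y] zero: DF = P = 9149/10000 ≈ 0.914900
step 4 [2y] swap r/2=673/18525: DF=(1 − 673/18525·(0.978900+0.945800+0.914900))/(1+673/18525) = 4327/5000 ≈ 0.865400
step 5 [2.5y] swap r/2=1747/45303: DF=(1 − 1747/45303·(0.978900+0.945800+0.914900+0.865400))/(1+1747/45303) = 8253/10000 ≈ 0.825300
step 6 [3y] bond c/2=1/200: DF=(211311/250000 − 1/200·(0.978900+0.945800+0.914900+0.865400+0.825300))/(1+1/200) = 1637/2000 ≈ 0.818500
step 7 [3.5y] swap r/2=275/7661: DF=(1 − 275/7661·(0.978900+0.945800+0.914900+0.865400+0.825300+0.818500))/(1+275/7661) = 39/50 ≈ 0.780000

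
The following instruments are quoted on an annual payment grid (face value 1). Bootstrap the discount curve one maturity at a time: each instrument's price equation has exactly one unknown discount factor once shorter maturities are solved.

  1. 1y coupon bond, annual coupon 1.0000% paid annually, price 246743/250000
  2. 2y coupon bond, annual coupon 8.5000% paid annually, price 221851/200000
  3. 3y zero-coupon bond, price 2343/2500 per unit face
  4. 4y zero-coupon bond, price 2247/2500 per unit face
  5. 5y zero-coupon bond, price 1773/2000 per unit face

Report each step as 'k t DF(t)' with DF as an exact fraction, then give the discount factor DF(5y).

step 1 [1y] bond c/1=1/100: DF=(246743/250000 − 1/100·(0))/(1+1/100) = 2443/2500 ≈ 0.977200
step 2 [2y] bond c/1=17/200: DF=(221851/200000 − 17/200·(0.977200))/(1+17/200) = 4729/5000 ≈ 0.945800
step 3 [3y] zero: DF = P = 2343/2500 ≈ 0.937200
step 4 [4y] zero: DF = P = 2247/2500 ≈ 0.898800
step 5 [5y] zero: DF = P = 1773/2000 ≈ 0.886500

1 1 2443/2500
2 2 4729/5000
3 3 2343/2500
4 4 2247/2500
5 5 1773/2000
DF(5y) = 1773/2000 ≈ 0.886500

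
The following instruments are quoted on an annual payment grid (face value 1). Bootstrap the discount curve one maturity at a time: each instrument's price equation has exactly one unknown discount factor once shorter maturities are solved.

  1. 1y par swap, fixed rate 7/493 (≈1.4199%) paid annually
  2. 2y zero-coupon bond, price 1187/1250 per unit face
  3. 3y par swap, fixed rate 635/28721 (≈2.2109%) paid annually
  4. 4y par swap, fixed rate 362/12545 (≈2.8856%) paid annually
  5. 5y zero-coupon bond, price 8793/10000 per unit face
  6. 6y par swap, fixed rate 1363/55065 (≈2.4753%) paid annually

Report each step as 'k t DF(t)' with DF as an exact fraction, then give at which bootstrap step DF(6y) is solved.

1 1 493/500
2 2 1187/1250
3 3 1873/2000
4 4 4457/5000
5 5 8793/10000
6 6 8637/10000
DF(6y) is solved at step 6

step 1 [1y] swap r/1=7/493: DF=(1 − 7/493·(0))/(1+7/493) = 493/500 ≈ 0.986000
step 2 [2y] zero: DF = P = 1187/1250 ≈ 0.949600
step 3 [3y] swap r/1=635/28721: DF=(1 − 635/28721·(0.986000+0.949600))/(1+635/28721) = 1873/2000 ≈ 0.936500
step 4 [4y] swap r/1=362/12545: DF=(1 − 362/12545·(0.986000+0.949600+0.936500))/(1+362/12545) = 4457/5000 ≈ 0.891400
step 5 [5y] zero: DF = P = 8793/10000 ≈ 0.879300
step 6 [6y] swap r/1=1363/55065: DF=(1 − 1363/55065·(0.986000+0.949600+0.936500+0.891400+0.879300))/(1+1363/55065) = 8637/10000 ≈ 0.863700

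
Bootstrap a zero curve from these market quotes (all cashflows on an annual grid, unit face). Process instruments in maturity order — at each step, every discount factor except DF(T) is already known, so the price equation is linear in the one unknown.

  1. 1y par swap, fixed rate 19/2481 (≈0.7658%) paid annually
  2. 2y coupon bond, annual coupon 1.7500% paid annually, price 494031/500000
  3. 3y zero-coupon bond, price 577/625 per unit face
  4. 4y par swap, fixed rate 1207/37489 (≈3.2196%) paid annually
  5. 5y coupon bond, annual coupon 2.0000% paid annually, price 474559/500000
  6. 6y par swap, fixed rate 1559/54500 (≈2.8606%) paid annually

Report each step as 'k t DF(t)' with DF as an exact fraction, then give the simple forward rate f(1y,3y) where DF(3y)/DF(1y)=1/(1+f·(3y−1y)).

step 1 [1y] swap r/1=19/2481: DF=(1 − 19/2481·(0))/(1+19/2481) = 2481/2500 ≈ 0.992400
step 2 [2y] bond c/1=7/400: DF=(494031/500000 − 7/400·(0.992400))/(1+7/400) = 477/500 ≈ 0.954000
step 3 [3y] zero: DF = P = 577/625 ≈ 0.923200
step 4 [4y] swap r/1=1207/37489: DF=(1 − 1207/37489·(0.992400+0.954000+0.923200))/(1+1207/37489) = 8793/10000 ≈ 0.879300
step 5 [5y] bond c/1=1/50: DF=(474559/500000 − 1/50·(0.992400+0.954000+0.923200+0.879300))/(1+1/50) = 857/1000 ≈ 0.857000
step 6 [6y] swap r/1=1559/54500: DF=(1 − 1559/54500·(0.992400+0.954000+0.923200+0.879300+0.857000))/(1+1559/54500) = 8441/10000 ≈ 0.844100

1 1 2481/2500
2 2 477/500
3 3 577/625
4 4 8793/10000
5 5 857/1000
6 6 8441/10000
f(1y,3y) = ((2481/2500)/(577/625) − 1)/(2) = 173/4616 ≈ 3.7478%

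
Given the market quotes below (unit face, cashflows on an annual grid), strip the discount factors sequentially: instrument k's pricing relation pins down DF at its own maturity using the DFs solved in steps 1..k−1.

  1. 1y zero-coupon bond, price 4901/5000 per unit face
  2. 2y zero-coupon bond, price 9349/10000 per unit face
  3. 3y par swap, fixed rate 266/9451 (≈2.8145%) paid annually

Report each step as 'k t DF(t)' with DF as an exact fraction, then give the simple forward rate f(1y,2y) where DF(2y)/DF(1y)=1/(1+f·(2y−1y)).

step 1 [1y] zero: DF = P = 4901/5000 ≈ 0.980200
step 2 [2y] zero: DF = P = 9349/10000 ≈ 0.934900
step 3 [3y] swap r/1=266/9451: DF=(1 − 266/9451·(0.980200+0.934900))/(1+266/9451) = 4601/5000 ≈ 0.920200

1 1 4901/5000
2 2 9349/10000
3 3 4601/5000
f(1y,2y) = ((4901/5000)/(9349/10000) − 1)/(1) = 453/9349 ≈ 4.8454%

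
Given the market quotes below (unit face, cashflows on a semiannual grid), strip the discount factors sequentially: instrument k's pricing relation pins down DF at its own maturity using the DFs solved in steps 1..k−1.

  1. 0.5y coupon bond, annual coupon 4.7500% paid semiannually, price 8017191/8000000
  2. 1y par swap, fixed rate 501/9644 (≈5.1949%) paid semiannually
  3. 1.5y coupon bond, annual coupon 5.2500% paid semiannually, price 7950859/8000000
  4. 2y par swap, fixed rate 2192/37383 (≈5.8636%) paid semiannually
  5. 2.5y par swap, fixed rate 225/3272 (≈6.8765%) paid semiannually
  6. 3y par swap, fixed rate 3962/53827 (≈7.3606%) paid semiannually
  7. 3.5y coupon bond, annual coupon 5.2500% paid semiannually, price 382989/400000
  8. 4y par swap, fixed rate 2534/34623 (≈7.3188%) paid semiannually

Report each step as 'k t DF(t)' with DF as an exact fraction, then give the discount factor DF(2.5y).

step 1 [0.5y] bond c/2=19/800: DF=(8017191/8000000 − 19/800·(0))/(1+19/800) = 9789/10000 ≈ 0.978900
step 2 [1y] swap r/2=501/19288: DF=(1 − 501/19288·(0.978900))/(1+501/19288) = 9499/10000 ≈ 0.949900
step 3 [1.5y] bond c/2=21/800: DF=(7950859/8000000 − 21/800·(0.978900+0.949900))/(1+21/800) = 9191/10000 ≈ 0.919100
step 4 [2y] swap r/2=1096/37383: DF=(1 − 1096/37383·(0.978900+0.949900+0.919100))/(1+1096/37383) = 1113/1250 ≈ 0.890400
step 5 [2.5y] swap r/2=225/6544: DF=(1 − 225/6544·(0.978900+0.949900+0.919100+0.890400))/(1+225/6544) = 337/400 ≈ 0.842500
step 6 [3y] swap r/2=1981/53827: DF=(1 − 1981/53827·(0.978900+0.949900+0.919100+0.890400+0.842500))/(1+1981/53827) = 8019/10000 ≈ 0.801900
step 7 [3.5y] bond c/2=21/800: DF=(382989/400000 − 21/800·(0.978900+0.949900+0.919100+0.890400+0.842500+0.801900))/(1+21/800) = 7953/10000 ≈ 0.795300
step 8 [4y] swap r/2=1267/34623: DF=(1 − 1267/34623·(0.978900+0.949900+0.919100+0.890400+0.842500+0.801900+0.795300))/(1+1267/34623) = 3733/5000 ≈ 0.746600

1 1/2 9789/10000
2 1 9499/10000
3 3/2 9191/10000
4 2 1113/1250
5 5/2 337/400
6 3 8019/10000
7 7/2 7953/10000
8 4 3733/5000
DF(2.5y) = 337/400 ≈ 0.842500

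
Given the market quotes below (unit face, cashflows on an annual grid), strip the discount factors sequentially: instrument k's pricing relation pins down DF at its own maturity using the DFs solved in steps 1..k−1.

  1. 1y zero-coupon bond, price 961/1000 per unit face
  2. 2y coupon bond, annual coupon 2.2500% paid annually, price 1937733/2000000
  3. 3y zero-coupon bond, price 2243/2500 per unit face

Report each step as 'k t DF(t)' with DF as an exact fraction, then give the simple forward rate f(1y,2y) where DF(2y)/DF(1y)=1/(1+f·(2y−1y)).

step 1 [1y] zero: DF = P = 961/1000 ≈ 0.961000
step 2 [2y] bond c/1=9/400: DF=(1937733/2000000 − 9/400·(0.961000))/(1+9/400) = 579/625 ≈ 0.926400
step 3 [3y] zero: DF = P = 2243/2500 ≈ 0.897200

1 1 961/1000
2 2 579/625
3 3 2243/2500
f(1y,2y) = ((961/1000)/(579/625) − 1)/(1) = 173/4632 ≈ 3.7349%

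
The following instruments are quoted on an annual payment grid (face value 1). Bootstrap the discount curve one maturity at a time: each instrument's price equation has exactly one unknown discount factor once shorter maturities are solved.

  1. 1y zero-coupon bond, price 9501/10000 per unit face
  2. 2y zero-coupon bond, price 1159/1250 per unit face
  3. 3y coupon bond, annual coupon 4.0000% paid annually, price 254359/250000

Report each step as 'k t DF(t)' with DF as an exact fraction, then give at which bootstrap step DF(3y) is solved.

1 1 9501/10000
2 2 1159/1250
3 3 9061/10000
DF(3y) is solved at step 3

step 1 [1y] zero: DF = P = 9501/10000 ≈ 0.950100
step 2 [2y] zero: DF = P = 1159/1250 ≈ 0.927200
step 3 [3y] bond c/1=1/25: DF=(254359/250000 − 1/25·(0.950100+0.927200))/(1+1/25) = 9061/10000 ≈ 0.906100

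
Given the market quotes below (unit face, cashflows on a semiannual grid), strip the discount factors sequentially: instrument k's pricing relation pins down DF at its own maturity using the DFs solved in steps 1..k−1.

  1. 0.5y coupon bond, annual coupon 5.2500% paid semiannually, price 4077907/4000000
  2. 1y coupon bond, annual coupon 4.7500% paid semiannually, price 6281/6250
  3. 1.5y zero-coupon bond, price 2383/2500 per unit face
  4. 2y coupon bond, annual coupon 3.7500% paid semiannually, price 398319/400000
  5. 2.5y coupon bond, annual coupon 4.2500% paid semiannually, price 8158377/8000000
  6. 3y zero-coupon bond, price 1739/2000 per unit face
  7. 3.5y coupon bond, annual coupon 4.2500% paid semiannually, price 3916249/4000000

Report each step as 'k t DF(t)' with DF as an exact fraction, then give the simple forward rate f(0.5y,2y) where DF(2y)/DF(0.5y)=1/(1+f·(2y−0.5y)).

step 1 [0.5y] bond c/2=21/800: DF=(4077907/4000000 − 21/800·(0))/(1+21/800) = 4967/5000 ≈ 0.993400
step 2 [1y] bond c/2=19/800: DF=(6281/6250 − 19/800·(0.993400))/(1+19/800) = 4793/5000 ≈ 0.958600
step 3 [1.5y] zero: DF = P = 2383/2500 ≈ 0.953200
step 4 [2y] bond c/2=3/160: DF=(398319/400000 − 3/160·(0.993400+0.958600+0.953200))/(1+3/160) = 231/250 ≈ 0.924000
step 5 [2.5y] bond c/2=17/800: DF=(8158377/8000000 − 17/800·(0.993400+0.958600+0.953200+0.924000))/(1+17/800) = 9189/10000 ≈ 0.918900
step 6 [3y] zero: DF = P = 1739/2000 ≈ 0.869500
step 7 [3.5y] bond c/2=17/800: DF=(3916249/4000000 − 17/800·(0.993400+0.958600+0.953200+0.924000+0.918900+0.869500))/(1+17/800) = 4209/5000 ≈ 0.841800

1 1/2 4967/5000
2 1 4793/5000
3 3/2 2383/2500
4 2 231/250
5 5/2 9189/10000
6 3 1739/2000
7 7/2 4209/5000
f(0.5y,2y) = ((4967/5000)/(231/250) − 1)/(3/2) = 347/6930 ≈ 5.0072%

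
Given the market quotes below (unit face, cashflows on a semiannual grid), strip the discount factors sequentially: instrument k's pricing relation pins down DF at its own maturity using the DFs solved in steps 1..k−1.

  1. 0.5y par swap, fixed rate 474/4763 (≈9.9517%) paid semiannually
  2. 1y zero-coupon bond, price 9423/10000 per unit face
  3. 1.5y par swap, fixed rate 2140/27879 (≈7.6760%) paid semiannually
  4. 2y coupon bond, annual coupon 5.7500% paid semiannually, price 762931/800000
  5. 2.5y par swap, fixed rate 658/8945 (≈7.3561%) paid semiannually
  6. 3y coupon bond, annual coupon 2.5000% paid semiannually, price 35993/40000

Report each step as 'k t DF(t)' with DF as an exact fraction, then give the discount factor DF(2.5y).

1 1/2 4763/5000
2 1 9423/10000
3 3/2 893/1000
4 2 8491/10000
5 5/2 1671/2000
6 3 1667/2000
DF(2.5y) = 1671/2000 ≈ 0.835500

step 1 [0.5y] swap r/2=237/4763: DF=(1 − 237/4763·(0))/(1+237/4763) = 4763/5000 ≈ 0.952600
step 2 [1y] zero: DF = P = 9423/10000 ≈ 0.942300
step 3 [1.5y] swap r/2=1070/27879: DF=(1 − 1070/27879·(0.952600+0.942300))/(1+1070/27879) = 893/1000 ≈ 0.893000
step 4 [2y] bond c/2=23/800: DF=(762931/800000 − 23/800·(0.952600+0.942300+0.893000))/(1+23/800) = 8491/10000 ≈ 0.849100
step 5 [2.5y] swap r/2=329/8945: DF=(1 − 329/8945·(0.952600+0.942300+0.893000+0.849100))/(1+329/8945) = 1671/2000 ≈ 0.835500
step 6 [3y] bond c/2=1/80: DF=(35993/40000 − 1/80·(0.952600+0.942300+0.893000+0.849100+0.835500))/(1+1/80) = 1667/2000 ≈ 0.833500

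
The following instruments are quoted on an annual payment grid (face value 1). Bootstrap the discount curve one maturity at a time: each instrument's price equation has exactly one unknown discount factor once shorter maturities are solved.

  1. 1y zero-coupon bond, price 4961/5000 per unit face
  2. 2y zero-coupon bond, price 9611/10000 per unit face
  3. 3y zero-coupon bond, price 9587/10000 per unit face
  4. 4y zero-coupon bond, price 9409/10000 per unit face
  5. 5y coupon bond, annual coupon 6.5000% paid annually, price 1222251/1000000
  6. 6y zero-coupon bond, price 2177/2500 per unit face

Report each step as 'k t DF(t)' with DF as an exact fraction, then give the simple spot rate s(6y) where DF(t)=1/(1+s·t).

1 1 4961/5000
2 2 9611/10000
3 3 9587/10000
4 4 9409/10000
5 5 73/80
6 6 2177/2500
s(6y) = (1/(2177/2500) − 1)/(6) = 323/13062 ≈ 2.4728%

step 1 [1y] zero: DF = P = 4961/5000 ≈ 0.992200
step 2 [2y] zero: DF = P = 9611/10000 ≈ 0.961100
step 3 [3y] zero: DF = P = 9587/10000 ≈ 0.958700
step 4 [4y] zero: DF = P = 9409/10000 ≈ 0.940900
step 5 [5y] bond c/1=13/200: DF=(1222251/1000000 − 13/200·(0.992200+0.961100+0.958700+0.940900))/(1+13/200) = 73/80 ≈ 0.912500
step 6 [6y] zero: DF = P = 2177/2500 ≈ 0.870800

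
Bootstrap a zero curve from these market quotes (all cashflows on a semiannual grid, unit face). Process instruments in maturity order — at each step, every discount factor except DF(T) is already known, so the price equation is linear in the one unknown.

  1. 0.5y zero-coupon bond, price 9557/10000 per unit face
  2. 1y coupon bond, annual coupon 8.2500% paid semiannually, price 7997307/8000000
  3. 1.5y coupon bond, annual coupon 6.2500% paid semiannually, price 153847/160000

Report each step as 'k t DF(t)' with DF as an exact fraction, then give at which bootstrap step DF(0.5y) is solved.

1 1/2 9557/10000
2 1 4611/5000
3 3/2 1751/2000
DF(0.5y) is solved at step 1

step 1 [0.5y] zero: DF = P = 9557/10000 ≈ 0.955700
step 2 [1y] bond c/2=33/800: DF=(7997307/8000000 − 33/800·(0.955700))/(1+33/800) = 4611/5000 ≈ 0.922200
step 3 [1.5y] bond c/2=1/32: DF=(153847/160000 − 1/32·(0.955700+0.922200))/(1+1/32) = 1751/2000 ≈ 0.875500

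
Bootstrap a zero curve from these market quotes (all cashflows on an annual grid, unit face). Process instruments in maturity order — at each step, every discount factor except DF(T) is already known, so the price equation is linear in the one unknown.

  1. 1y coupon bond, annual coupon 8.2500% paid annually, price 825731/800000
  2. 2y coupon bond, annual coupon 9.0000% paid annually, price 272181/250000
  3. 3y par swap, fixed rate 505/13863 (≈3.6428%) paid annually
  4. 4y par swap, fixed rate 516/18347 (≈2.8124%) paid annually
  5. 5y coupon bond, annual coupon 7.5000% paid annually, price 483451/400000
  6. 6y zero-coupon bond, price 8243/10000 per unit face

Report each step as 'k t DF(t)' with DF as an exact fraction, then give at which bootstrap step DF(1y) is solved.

step 1 [1y] bond c/1=33/400: DF=(825731/800000 − 33/400·(0))/(1+33/400) = 1907/2000 ≈ 0.953500
step 2 [2y] bond c/1=9/100: DF=(272181/250000 − 9/100·(0.953500))/(1+9/100) = 9201/10000 ≈ 0.920100
step 3 [3y] swap r/1=505/13863: DF=(1 − 505/13863·(0.953500+0.920100))/(1+505/13863) = 899/1000 ≈ 0.899000
step 4 [4y] swap r/1=516/18347: DF=(1 − 516/18347·(0.953500+0.920100+0.899000))/(1+516/18347) = 1121/1250 ≈ 0.896800
step 5 [5y] bond c/1=3/40: DF=(483451/400000 − 3/40·(0.953500+0.920100+0.899000+0.896800))/(1+3/40) = 8683/10000 ≈ 0.868300
step 6 [6y] zero: DF = P = 8243/10000 ≈ 0.824300

1 1 1907/2000
2 2 9201/10000
3 3 899/1000
4 4 1121/1250
5 5 8683/10000
6 6 8243/10000
DF(1y) is solved at step 1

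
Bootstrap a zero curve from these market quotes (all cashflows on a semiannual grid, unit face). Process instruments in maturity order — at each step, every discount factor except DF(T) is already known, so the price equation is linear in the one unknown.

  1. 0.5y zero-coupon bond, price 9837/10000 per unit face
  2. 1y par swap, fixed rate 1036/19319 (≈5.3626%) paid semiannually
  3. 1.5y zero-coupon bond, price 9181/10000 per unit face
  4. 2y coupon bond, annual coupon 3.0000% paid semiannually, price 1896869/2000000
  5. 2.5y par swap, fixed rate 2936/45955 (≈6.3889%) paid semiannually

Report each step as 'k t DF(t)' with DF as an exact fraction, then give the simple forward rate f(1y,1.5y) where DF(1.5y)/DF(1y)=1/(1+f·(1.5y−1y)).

step 1 [0.5y] zero: DF = P = 9837/10000 ≈ 0.983700
step 2 [1y] swap r/2=518/19319: DF=(1 − 518/19319·(0.983700))/(1+518/19319) = 4741/5000 ≈ 0.948200
step 3 [1.5y] zero: DF = P = 9181/10000 ≈ 0.918100
step 4 [2y] bond c/2=3/200: DF=(1896869/2000000 − 3/200·(0.983700+0.948200+0.918100))/(1+3/200) = 8923/10000 ≈ 0.892300
step 5 [2.5y] swap r/2=1468/45955: DF=(1 − 1468/45955·(0.983700+0.948200+0.918100+0.892300))/(1+1468/45955) = 2133/2500 ≈ 0.853200

1 1/2 9837/10000
2 1 4741/5000
3 3/2 9181/10000
4 2 8923/10000
5 5/2 2133/2500
f(1y,1.5y) = ((4741/5000)/(9181/10000) − 1)/(1/2) = 602/9181 ≈ 6.5570%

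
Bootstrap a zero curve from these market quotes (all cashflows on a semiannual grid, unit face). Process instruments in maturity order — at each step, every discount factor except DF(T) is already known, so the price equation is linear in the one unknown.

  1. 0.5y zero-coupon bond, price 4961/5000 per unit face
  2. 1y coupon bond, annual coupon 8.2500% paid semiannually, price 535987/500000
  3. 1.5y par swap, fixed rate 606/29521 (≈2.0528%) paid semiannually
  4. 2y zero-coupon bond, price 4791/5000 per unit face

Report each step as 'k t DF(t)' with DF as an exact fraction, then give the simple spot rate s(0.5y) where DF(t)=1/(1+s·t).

1 1/2 4961/5000
2 1 4951/5000
3 3/2 9697/10000
4 2 4791/5000
s(0.5y) = (1/(4961/5000) − 1)/(1/2) = 78/4961 ≈ 1.5723%

step 1 [0.5y] zero: DF = P = 4961/5000 ≈ 0.992200
step 2 [1y] bond c/2=33/800: DF=(535987/500000 − 33/800·(0.992200))/(1+33/800) = 4951/5000 ≈ 0.990200
step 3 [1.5y] swap r/2=303/29521: DF=(1 − 303/29521·(0.992200+0.990200))/(1+303/29521) = 9697/10000 ≈ 0.969700
step 4 [2y] zero: DF = P = 4791/5000 ≈ 0.958200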